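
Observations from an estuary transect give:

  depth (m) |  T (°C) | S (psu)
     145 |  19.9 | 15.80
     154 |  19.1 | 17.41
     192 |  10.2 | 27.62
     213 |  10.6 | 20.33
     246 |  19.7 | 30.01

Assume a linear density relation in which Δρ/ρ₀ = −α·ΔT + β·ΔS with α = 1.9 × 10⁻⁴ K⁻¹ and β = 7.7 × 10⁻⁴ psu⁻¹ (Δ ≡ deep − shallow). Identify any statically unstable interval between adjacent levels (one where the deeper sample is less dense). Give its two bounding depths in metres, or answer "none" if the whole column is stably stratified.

Evaluate Δρ/ρ₀ = −αΔT + βΔS across each adjacent pair:
  145–154 m: −αΔT+βΔS = −(1.9 × 10⁻⁴)(-0.8)+(7.7 × 10⁻⁴)(+1.61) = 1.4 × 10⁻³ → stable
  154–192 m: −αΔT+βΔS = −(1.9 × 10⁻⁴)(-8.9)+(7.7 × 10⁻⁴)(+10.21) = 9.6 × 10⁻³ → stable
  192–213 m: −αΔT+βΔS = −(1.9 × 10⁻⁴)(+0.4)+(7.7 × 10⁻⁴)(-7.29) = -5.7 × 10⁻³ → UNSTABLE
  213–246 m: −αΔT+βΔS = −(1.9 × 10⁻⁴)(+9.1)+(7.7 × 10⁻⁴)(+9.68) = 5.7 × 10⁻³ → stable
The 192–213 m interval has Δρ < 0: lighter water underlies denser water.

192–213 m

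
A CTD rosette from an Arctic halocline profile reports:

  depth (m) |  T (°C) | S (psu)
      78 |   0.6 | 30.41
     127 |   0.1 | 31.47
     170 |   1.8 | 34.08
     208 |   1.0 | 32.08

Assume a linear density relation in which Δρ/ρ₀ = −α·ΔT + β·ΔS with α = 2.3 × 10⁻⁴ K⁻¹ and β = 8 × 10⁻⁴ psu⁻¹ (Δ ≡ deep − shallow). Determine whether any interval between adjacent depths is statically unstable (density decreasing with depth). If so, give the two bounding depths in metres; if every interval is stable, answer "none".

170–208 m

Evaluate Δρ/ρ₀ = −αΔT + βΔS across each adjacent pair:
  78–127 m: −αΔT+βΔS = −(2.3 × 10⁻⁴)(-0.5)+(8 × 10⁻⁴)(+1.06) = 9.6 × 10⁻⁴ → stable
  127–170 m: −αΔT+βΔS = −(2.3 × 10⁻⁴)(+1.7)+(8 × 10⁻⁴)(+2.61) = 1.7 × 10⁻³ → stable
  170–208 m: −αΔT+βΔS = −(2.3 × 10⁻⁴)(-0.8)+(8 × 10⁻⁴)(-2.00) = -1.4 × 10⁻³ → UNSTABLE
The 170–208 m interval has Δρ < 0: lighter water underlies denser water.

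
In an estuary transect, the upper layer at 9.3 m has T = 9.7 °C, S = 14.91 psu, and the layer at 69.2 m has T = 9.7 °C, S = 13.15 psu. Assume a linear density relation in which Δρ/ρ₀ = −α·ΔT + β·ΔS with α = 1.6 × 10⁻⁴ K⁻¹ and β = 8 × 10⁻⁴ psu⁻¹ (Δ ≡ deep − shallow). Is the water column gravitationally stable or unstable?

ΔT = 9.7 − 9.7 = +0.0 K and ΔS = 13.15 − 14.91 = -1.76 psu (deep − shallow).
−αΔT = 0; βΔS = -1.408 × 10⁻³; sum Δρ/ρ₀ = -1.408 × 10⁻³.
Δρ/ρ₀ < 0, so Δρ < 0: deeper water is lighter → statically unstable; the column would overturn.

unstable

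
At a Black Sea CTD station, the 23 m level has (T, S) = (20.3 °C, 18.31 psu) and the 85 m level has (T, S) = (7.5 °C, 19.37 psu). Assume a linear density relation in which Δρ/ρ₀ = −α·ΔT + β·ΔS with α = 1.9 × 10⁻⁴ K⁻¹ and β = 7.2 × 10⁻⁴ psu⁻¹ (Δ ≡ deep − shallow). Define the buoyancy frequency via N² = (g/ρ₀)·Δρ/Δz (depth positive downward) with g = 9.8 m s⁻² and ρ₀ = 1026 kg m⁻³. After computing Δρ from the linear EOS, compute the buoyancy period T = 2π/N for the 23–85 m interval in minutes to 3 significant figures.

4.66 min

ΔT = -12.8 K, ΔS = +1.06 psu (deep − shallow).
Δρ/ρ₀ = −αΔT + βΔS = 2.432 × 10⁻³ + 7.632 × 10⁻⁴ = 3.1952 × 10⁻³, so Δρ ≈ 3.278 kg m⁻³.
N² = (g/ρ₀)·Δρ/Δz = g·(Δρ/ρ₀)/Δz = 9.8 × 3.1952 × 10⁻³ / 62 = 5.0505 × 10⁻⁴ s⁻².
N = √(5.0505 × 10⁻⁴) = 0.022473 rad s⁻¹ → T = 2π/N = 279.59 s = 4.6598 min ≈ 4.66 min.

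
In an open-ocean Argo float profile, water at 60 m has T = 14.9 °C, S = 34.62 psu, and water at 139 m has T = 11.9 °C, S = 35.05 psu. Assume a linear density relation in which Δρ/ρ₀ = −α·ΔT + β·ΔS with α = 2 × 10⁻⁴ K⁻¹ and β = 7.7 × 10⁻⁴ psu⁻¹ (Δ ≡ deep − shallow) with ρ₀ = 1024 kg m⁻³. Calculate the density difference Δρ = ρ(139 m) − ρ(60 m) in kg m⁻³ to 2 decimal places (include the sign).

+0.95 kg m⁻³

ΔT = -3.0 K, ΔS = +0.43 psu (deep − shallow).
Δρ/ρ₀ = −(2 × 10⁻⁴)(-3.0) + (7.7 × 10⁻⁴)(+0.43) = 9.311 × 10⁻⁴.
Δρ = 1024 × (9.311 × 10⁻⁴) = +0.95 kg m⁻³.
Positive Δρ: denser below, stable.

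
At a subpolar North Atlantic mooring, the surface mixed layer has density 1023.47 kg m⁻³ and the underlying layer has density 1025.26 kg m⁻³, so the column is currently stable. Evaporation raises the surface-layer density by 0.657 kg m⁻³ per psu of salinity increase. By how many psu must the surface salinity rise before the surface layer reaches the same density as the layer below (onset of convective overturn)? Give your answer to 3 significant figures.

2.72 psu

Density deficit of the surface layer: 1025.26 − 1023.47 = 1.79 kg m⁻³.
Required change = 1.79 / 0.657 = 2.72 psu.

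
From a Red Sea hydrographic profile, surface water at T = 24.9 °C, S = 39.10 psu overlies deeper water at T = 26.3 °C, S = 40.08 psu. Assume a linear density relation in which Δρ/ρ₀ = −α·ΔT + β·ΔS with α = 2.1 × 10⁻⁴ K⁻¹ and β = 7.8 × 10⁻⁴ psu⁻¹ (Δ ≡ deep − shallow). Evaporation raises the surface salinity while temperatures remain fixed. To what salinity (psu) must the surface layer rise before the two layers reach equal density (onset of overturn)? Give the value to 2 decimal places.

Neutral buoyancy requires −α(T_deep − T_surf) + β(S_deep − S_surf′) = 0.
S_surf′ = S_deep − (α/β)·ΔT = 40.08 − (2.1 × 10⁻⁴/7.8 × 10⁻⁴)·(+1.4) = 39.7031 psu.
Increase required: 39.7031 − 39.10 = 0.6031 psu.

39.70 psu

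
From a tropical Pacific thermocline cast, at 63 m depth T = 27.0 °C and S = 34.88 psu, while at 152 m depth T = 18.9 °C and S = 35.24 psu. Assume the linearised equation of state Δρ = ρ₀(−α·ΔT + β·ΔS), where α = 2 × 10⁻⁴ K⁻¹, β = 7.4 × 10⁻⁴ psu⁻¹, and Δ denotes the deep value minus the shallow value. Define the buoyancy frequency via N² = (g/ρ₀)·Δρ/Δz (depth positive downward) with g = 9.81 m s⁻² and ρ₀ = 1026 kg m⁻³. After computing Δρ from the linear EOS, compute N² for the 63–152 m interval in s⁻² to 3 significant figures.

2.08 × 10⁻⁴ s⁻²

ΔT = -8.1 K, ΔS = +0.36 psu (deep − shallow).
Δρ/ρ₀ = −αΔT + βΔS = 1.62 × 10⁻³ + 2.664 × 10⁻⁴ = 1.8864 × 10⁻³, so Δρ ≈ 1.935 kg m⁻³.
N² = (g/ρ₀)·Δρ/Δz = g·(Δρ/ρ₀)/Δz = 9.81 × 1.8864 × 10⁻³ / 89 = 2.0793 × 10⁻⁴ s⁻² ≈ 2.08 × 10⁻⁴ s⁻².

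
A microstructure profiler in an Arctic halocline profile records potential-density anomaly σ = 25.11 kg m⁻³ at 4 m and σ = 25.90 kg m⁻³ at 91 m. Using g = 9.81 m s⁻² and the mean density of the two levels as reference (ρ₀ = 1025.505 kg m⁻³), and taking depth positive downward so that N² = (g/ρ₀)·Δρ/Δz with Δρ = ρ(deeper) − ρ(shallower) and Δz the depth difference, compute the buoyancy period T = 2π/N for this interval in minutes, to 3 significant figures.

11.2 min

Δρ = 1025.90 − 1025.11 = 0.79 kg m⁻³ over Δz = 91 − 4 = 87 m.
N² = (9.81/1025.505) × (0.79/87) = 8.6864 × 10⁻⁵ s⁻².
N = √(8.6864 × 10⁻⁵) = 9.3201 × 10⁻³ rad s⁻¹, so T = 2π/N = 674.15 s = 11.236 min ≈ 11.2 min.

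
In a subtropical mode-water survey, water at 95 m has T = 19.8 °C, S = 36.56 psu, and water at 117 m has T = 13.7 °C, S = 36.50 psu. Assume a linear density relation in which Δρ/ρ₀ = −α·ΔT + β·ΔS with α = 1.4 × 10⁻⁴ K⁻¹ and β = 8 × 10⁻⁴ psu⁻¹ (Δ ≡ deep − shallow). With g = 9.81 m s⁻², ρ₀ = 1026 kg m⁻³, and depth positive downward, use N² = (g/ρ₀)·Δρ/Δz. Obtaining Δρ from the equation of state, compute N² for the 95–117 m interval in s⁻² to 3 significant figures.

ΔT = -6.1 K, ΔS = -0.06 psu (deep − shallow).
Δρ/ρ₀ = −αΔT + βΔS = 8.54 × 10⁻⁴ − 4.80 × 10⁻⁵ = 8.06 × 10⁻⁴, so Δρ ≈ 0.8270 kg m⁻³.
N² = (g/ρ₀)·Δρ/Δz = g·(Δρ/ρ₀)/Δz = 9.81 × 8.06 × 10⁻⁴ / 22 = 3.5940 × 10⁻⁴ s⁻² ≈ 3.59 × 10⁻⁴ s⁻².

3.59 × 10⁻⁴ s⁻²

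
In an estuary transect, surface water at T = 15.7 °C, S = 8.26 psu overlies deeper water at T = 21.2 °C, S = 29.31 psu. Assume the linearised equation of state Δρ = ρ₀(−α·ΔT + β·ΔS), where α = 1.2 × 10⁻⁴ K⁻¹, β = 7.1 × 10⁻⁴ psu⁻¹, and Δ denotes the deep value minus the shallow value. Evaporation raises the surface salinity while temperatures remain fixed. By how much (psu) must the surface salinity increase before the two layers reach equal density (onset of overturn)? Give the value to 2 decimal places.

20.12 psu

Neutral buoyancy requires −α(T_deep − T_surf) + β(S_deep − S_surf′) = 0.
S_surf′ = S_deep − (α/β)·ΔT = 29.31 − (1.2 × 10⁻⁴/7.1 × 10⁻⁴)·(+5.5) = 28.3804 psu.
Increase required: 28.3804 − 8.26 = 20.1204 psu.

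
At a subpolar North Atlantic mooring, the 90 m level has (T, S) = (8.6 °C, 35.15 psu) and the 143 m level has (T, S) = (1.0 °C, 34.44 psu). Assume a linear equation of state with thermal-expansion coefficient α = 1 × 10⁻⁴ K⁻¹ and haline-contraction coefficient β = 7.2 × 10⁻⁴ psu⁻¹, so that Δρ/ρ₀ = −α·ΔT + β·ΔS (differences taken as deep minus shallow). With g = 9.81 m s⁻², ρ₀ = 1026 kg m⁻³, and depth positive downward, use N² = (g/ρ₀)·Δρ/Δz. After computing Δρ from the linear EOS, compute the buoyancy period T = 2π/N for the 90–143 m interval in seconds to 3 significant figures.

926 s

ΔT = -7.6 K, ΔS = -0.71 psu (deep − shallow).
Δρ/ρ₀ = −αΔT + βΔS = 7.60 × 10⁻⁴ − 5.112 × 10⁻⁴ = 2.488 × 10⁻⁴, so Δρ ≈ 0.2553 kg m⁻³.
N² = (g/ρ₀)·Δρ/Δz = g·(Δρ/ρ₀)/Δz = 9.81 × 2.488 × 10⁻⁴ / 53 = 4.6051 × 10⁻⁵ s⁻².
N = √(4.6051 × 10⁻⁵) = 6.7861 × 10⁻³ rad s⁻¹ → T = 2π/N = 925.89 s ≈ 926 s.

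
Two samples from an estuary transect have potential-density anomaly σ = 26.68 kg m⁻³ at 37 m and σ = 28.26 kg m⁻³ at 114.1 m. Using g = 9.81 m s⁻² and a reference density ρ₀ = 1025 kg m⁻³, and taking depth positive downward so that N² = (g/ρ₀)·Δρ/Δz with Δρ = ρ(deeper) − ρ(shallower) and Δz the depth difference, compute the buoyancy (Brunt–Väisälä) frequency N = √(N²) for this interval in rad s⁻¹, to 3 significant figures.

Δρ = 1028.26 − 1026.68 = 1.58 kg m⁻³ over Δz = 114.1 − 37 = 77.1 m.
N² = (9.81/1025) × (1.58/77.1) = 1.9613 × 10⁻⁴ s⁻².
N = √(1.9613 × 10⁻⁴) = 0.014005 rad s⁻¹ ≈ 0.0140 rad s⁻¹.

0.0140 rad s⁻¹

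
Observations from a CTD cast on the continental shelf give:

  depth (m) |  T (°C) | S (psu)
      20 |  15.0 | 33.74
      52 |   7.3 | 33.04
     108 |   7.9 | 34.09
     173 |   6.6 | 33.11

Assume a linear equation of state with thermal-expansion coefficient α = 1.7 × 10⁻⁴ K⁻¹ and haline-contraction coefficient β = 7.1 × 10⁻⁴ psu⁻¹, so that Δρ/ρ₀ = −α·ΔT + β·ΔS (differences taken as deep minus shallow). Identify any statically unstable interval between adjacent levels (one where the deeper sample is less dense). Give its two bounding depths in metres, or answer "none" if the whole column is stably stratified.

Evaluate Δρ/ρ₀ = −αΔT + βΔS across each adjacent pair:
  20–52 m: −αΔT+βΔS = −(1.7 × 10⁻⁴)(-7.7)+(7.1 × 10⁻⁴)(-0.70) = 8.1 × 10⁻⁴ → stable
  52–108 m: −αΔT+βΔS = −(1.7 × 10⁻⁴)(+0.6)+(7.1 × 10⁻⁴)(+1.05) = 6.4 × 10⁻⁴ → stable
  108–173 m: −αΔT+βΔS = −(1.7 × 10⁻⁴)(-1.3)+(7.1 × 10⁻⁴)(-0.98) = -4.7 × 10⁻⁴ → UNSTABLE
The 108–173 m interval has Δρ < 0: lighter water underlies denser water.

108–173 m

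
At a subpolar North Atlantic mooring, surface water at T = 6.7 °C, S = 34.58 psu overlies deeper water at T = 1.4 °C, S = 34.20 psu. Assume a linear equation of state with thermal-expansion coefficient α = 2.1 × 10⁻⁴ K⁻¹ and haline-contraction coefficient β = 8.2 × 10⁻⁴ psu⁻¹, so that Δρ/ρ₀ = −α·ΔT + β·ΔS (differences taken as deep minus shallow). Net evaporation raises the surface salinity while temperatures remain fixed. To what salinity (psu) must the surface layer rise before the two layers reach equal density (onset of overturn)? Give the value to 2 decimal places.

35.56 psu

Neutral buoyancy requires −α(T_deep − T_surf) + β(S_deep − S_surf′) = 0.
S_surf′ = S_deep − (α/β)·ΔT = 34.20 − (2.1 × 10⁻⁴/8.2 × 10⁻⁴)·(-5.3) = 35.5573 psu.
Increase required: 35.5573 − 34.58 = 0.9773 psu.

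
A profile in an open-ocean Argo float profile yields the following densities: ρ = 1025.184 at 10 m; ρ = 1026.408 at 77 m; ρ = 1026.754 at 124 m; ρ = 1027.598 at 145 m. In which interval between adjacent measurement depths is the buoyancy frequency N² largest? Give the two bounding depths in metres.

124–145 m

Compute the density gradient over each adjacent pair:
  10–77 m: Δρ/Δz = 1.224/67 = 0.018 kg m⁻⁴
  77–124 m: Δρ/Δz = 0.346/47 = 7.4 × 10⁻³ kg m⁻⁴
  124–145 m: Δρ/Δz = 0.844/21 = 0.040 kg m⁻⁴
The largest gradient is in the 124–145 m interval — the pycnocline.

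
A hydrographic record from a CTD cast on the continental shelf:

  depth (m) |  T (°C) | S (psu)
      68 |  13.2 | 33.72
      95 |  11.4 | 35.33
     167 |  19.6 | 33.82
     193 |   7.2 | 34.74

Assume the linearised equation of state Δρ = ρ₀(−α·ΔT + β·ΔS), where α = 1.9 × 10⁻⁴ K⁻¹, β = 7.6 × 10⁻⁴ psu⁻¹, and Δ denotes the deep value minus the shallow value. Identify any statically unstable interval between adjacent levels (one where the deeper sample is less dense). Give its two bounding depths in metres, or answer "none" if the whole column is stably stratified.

95–167 m

Evaluate Δρ/ρ₀ = −αΔT + βΔS across each adjacent pair:
  68–95 m: −αΔT+βΔS = −(1.9 × 10⁻⁴)(-1.8)+(7.6 × 10⁻⁴)(+1.61) = 1.6 × 10⁻³ → stable
  95–167 m: −αΔT+βΔS = −(1.9 × 10⁻⁴)(+8.2)+(7.6 × 10⁻⁴)(-1.51) = -2.7 × 10⁻³ → UNSTABLE
  167–193 m: −αΔT+βΔS = −(1.9 × 10⁻⁴)(-12.4)+(7.6 × 10⁻⁴)(+0.92) = 3.1 × 10⁻³ → stable
The 95–167 m interval has Δρ < 0: lighter water underlies denser water.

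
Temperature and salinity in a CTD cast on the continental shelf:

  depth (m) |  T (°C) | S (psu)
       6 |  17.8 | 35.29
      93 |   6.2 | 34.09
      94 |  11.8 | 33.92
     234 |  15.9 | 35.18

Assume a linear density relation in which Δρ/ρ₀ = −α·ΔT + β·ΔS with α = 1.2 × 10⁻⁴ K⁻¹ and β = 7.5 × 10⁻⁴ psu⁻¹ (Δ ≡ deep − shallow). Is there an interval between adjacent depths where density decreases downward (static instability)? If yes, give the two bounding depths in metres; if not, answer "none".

93–94 m

Evaluate Δρ/ρ₀ = −αΔT + βΔS across each adjacent pair:
  6–93 m: −αΔT+βΔS = −(1.2 × 10⁻⁴)(-11.6)+(7.5 × 10⁻⁴)(-1.20) = 4.9 × 10⁻⁴ → stable
  93–94 m: −αΔT+βΔS = −(1.2 × 10⁻⁴)(+5.6)+(7.5 × 10⁻⁴)(-0.17) = -8.0 × 10⁻⁴ → UNSTABLE
  94–234 m: −αΔT+βΔS = −(1.2 × 10⁻⁴)(+4.1)+(7.5 × 10⁻⁴)(+1.26) = 4.5 × 10⁻⁴ → stable
The 93–94 m interval has Δρ < 0: lighter water underlies denser water.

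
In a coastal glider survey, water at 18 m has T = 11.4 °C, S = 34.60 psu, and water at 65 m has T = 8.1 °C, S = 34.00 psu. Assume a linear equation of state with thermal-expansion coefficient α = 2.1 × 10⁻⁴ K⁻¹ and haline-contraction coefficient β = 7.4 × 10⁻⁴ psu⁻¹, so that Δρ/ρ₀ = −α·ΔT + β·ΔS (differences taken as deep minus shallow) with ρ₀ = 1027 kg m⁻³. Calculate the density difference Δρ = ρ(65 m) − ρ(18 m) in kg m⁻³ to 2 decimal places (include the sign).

+0.26 kg m⁻³

ΔT = -3.3 K, ΔS = -0.60 psu (deep − shallow).
Δρ/ρ₀ = −(2.1 × 10⁻⁴)(-3.3) + (7.4 × 10⁻⁴)(-0.60) = 2.49 × 10⁻⁴.
Δρ = 1027 × (2.49 × 10⁻⁴) = +0.26 kg m⁻³.
Positive Δρ: denser below, stable.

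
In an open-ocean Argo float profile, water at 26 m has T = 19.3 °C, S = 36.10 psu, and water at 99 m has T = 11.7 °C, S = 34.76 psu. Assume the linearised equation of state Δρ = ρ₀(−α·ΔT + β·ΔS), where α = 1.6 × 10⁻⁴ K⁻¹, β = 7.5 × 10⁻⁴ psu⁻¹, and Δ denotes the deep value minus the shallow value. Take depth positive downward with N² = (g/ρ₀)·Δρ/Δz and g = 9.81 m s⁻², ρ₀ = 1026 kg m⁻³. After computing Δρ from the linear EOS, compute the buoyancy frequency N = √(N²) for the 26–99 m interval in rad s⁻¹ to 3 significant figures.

5.32 × 10⁻³ rad s⁻¹

ΔT = -7.6 K, ΔS = -1.34 psu (deep − shallow).
Δρ/ρ₀ = −αΔT + βΔS = 1.216 × 10⁻³ − 1.005 × 10⁻³ = 2.11 × 10⁻⁴, so Δρ ≈ 0.2165 kg m⁻³.
N² = (g/ρ₀)·Δρ/Δz = g·(Δρ/ρ₀)/Δz = 9.81 × 2.11 × 10⁻⁴ / 73 = 2.8355 × 10⁻⁵ s⁻².
N = √(2.8355 × 10⁻⁵) = 5.3249 × 10⁻³ rad s⁻¹ ≈ 5.32 × 10⁻³ rad s⁻¹.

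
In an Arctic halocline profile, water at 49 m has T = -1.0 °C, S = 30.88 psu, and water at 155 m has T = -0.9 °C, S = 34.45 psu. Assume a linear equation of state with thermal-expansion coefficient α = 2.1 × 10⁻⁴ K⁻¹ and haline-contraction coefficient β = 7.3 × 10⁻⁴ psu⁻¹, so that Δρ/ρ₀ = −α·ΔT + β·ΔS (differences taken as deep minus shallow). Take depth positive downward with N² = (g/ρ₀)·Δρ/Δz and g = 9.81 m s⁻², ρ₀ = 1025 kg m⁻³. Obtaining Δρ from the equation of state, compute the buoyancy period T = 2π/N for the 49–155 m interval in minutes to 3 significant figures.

6.77 min

ΔT = +0.1 K, ΔS = +3.57 psu (deep − shallow).
Δρ/ρ₀ = −αΔT + βΔS = -2.10 × 10⁻⁵ + 2.6061 × 10⁻³ = 2.5851 × 10⁻³, so Δρ ≈ 2.650 kg m⁻³.
N² = (g/ρ₀)·Δρ/Δz = g·(Δρ/ρ₀)/Δz = 9.81 × 2.5851 × 10⁻³ / 106 = 2.3924 × 10⁻⁴ s⁻².
N = √(2.3924 × 10⁻⁴) = 0.015467 rad s⁻¹ → T = 2π/N = 406.23 s = 6.7705 min ≈ 6.77 min.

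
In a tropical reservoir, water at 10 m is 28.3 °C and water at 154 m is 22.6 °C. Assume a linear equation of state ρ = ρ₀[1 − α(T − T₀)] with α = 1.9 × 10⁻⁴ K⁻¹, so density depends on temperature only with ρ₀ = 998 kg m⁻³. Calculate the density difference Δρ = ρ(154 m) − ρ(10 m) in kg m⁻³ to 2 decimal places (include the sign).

+1.08 kg m⁻³

ΔT = -5.7 K, Δρ/ρ₀ = −αΔT = 1.083 × 10⁻³.
Δρ = 998 × (1.083 × 10⁻³) = +1.08 kg m⁻³.
Positive Δρ: denser below, stable.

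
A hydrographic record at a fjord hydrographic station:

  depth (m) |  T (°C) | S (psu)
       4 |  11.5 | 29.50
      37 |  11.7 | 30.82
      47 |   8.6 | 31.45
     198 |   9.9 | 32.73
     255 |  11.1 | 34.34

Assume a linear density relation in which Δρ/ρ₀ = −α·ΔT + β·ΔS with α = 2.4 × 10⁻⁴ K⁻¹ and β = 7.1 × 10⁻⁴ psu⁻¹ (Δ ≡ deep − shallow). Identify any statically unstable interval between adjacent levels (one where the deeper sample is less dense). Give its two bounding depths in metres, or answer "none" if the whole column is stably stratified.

none

Evaluate Δρ/ρ₀ = −αΔT + βΔS across each adjacent pair:
  4–37 m: −αΔT+βΔS = −(2.4 × 10⁻⁴)(+0.2)+(7.1 × 10⁻⁴)(+1.32) = 8.9 × 10⁻⁴ → stable
  37–47 m: −αΔT+βΔS = −(2.4 × 10⁻⁴)(-3.1)+(7.1 × 10⁻⁴)(+0.63) = 1.2 × 10⁻³ → stable
  47–198 m: −αΔT+βΔS = −(2.4 × 10⁻⁴)(+1.3)+(7.1 × 10⁻⁴)(+1.28) = 6.0 × 10⁻⁴ → stable
  198–255 m: −αΔT+βΔS = −(2.4 × 10⁻⁴)(+1.2)+(7.1 × 10⁻⁴)(+1.61) = 8.6 × 10⁻⁴ → stable
Every interval has Δρ > 0: the column is stably stratified throughout.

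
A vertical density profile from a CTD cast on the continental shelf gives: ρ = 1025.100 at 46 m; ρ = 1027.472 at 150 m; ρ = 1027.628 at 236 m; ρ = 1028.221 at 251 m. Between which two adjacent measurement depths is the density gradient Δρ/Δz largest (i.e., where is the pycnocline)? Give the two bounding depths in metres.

236–251 m

Compute the density gradient over each adjacent pair:
  46–150 m: Δρ/Δz = 2.372/104 = 0.023 kg m⁻⁴
  150–236 m: Δρ/Δz = 0.156/86 = 1.8 × 10⁻³ kg m⁻⁴
  236–251 m: Δρ/Δz = 0.593/15 = 0.040 kg m⁻⁴
The largest gradient is in the 236–251 m interval — the pycnocline.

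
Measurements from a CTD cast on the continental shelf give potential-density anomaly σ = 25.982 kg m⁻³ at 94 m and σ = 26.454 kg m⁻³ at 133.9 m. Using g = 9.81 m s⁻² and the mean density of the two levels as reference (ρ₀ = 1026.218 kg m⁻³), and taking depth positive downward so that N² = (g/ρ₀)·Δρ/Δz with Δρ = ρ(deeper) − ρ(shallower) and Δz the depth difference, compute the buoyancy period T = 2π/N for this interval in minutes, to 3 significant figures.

Δρ = 1026.454 − 1025.982 = 0.472 kg m⁻³ over Δz = 133.9 − 94 = 39.9 m.
N² = (9.81/1026.218) × (0.472/39.9) = 1.1308 × 10⁻⁴ s⁻².
N = √(1.1308 × 10⁻⁴) = 0.010634 rad s⁻¹, so T = 2π/N = 590.86 s = 9.8477 min ≈ 9.85 min.
Since Δρ > 0 the layer is stably stratified.

9.85 min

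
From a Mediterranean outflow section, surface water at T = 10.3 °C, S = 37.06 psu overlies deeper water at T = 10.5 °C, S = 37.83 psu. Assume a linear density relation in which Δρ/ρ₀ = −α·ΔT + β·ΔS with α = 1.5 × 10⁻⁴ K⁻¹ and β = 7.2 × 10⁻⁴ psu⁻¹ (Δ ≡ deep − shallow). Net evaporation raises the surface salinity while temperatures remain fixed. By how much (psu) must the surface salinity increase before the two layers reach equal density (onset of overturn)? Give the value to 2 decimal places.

0.73 psu

Neutral buoyancy requires −α(T_deep − T_surf) + β(S_deep − S_surf′) = 0.
S_surf′ = S_deep − (α/β)·ΔT = 37.83 − (1.5 × 10⁻⁴/7.2 × 10⁻⁴)·(+0.2) = 37.7883 psu.
Increase required: 37.7883 − 37.06 = 0.7283 psu.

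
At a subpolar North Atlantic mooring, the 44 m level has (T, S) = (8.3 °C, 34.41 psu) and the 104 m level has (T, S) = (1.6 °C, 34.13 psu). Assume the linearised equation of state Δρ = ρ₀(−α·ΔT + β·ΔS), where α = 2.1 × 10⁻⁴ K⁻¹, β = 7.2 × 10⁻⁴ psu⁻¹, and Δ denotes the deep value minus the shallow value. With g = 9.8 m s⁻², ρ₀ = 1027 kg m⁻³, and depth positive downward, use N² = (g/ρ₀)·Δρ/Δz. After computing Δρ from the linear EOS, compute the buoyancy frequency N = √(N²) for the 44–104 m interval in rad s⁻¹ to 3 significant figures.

0.0140 rad s⁻¹

ΔT = -6.7 K, ΔS = -0.28 psu (deep − shallow).
Δρ/ρ₀ = −αΔT + βΔS = 1.407 × 10⁻³ − 2.016 × 10⁻⁴ = 1.2054 × 10⁻³, so Δρ ≈ 1.238 kg m⁻³.
N² = (g/ρ₀)·Δρ/Δz = g·(Δρ/ρ₀)/Δz = 9.8 × 1.2054 × 10⁻³ / 60 = 1.9688 × 10⁻⁴ s⁻².
N = √(1.9688 × 10⁻⁴) = 0.014031 rad s⁻¹ ≈ 0.0140 rad s⁻¹.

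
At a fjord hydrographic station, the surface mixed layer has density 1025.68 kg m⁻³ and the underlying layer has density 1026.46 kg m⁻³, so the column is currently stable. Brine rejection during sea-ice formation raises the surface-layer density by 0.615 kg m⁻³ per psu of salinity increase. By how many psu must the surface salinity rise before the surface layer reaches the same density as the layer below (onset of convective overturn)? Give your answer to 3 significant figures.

1.27 psu

Density deficit of the surface layer: 1026.46 − 1025.68 = 0.78 kg m⁻³.
Required change = 0.78 / 0.615 = 1.27 psu.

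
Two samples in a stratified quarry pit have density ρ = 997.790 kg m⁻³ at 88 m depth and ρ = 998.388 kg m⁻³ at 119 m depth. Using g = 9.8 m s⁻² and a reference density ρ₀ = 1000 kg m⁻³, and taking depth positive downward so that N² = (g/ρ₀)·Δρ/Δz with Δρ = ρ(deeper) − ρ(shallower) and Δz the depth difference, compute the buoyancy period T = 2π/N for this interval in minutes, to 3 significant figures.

Δρ = 998.388 − 997.790 = 0.598 kg m⁻³ over Δz = 119 − 88 = 31 m.
N² = (9.8/1000) × (0.598/31) = 1.8905 × 10⁻⁴ s⁻².
N = √(1.8905 × 10⁻⁴) = 0.013750 rad s⁻¹, so T = 2π/N = 456.96 s = 7.6160 min ≈ 7.62 min.
N² > 0, so the interval is statically stable.

7.62 min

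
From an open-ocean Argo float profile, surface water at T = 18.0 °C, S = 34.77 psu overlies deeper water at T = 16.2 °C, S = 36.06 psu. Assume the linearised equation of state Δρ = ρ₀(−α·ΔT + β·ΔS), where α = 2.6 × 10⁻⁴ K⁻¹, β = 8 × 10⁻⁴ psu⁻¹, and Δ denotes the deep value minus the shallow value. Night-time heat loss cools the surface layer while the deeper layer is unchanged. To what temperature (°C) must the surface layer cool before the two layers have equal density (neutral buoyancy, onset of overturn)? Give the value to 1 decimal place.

12.2 °C

Neutral buoyancy requires Δρ = 0, i.e. −α(T_deep − T_surf′) + β(S_deep − S_surf) = 0.
T_surf′ = T_deep − (β/α)·ΔS = 16.2 − (8 × 10⁻⁴/2.6 × 10⁻⁴)·(+1.29) = 12.231 °C.
Cooling required: 18.0 − (12.231) = 5.769 °C.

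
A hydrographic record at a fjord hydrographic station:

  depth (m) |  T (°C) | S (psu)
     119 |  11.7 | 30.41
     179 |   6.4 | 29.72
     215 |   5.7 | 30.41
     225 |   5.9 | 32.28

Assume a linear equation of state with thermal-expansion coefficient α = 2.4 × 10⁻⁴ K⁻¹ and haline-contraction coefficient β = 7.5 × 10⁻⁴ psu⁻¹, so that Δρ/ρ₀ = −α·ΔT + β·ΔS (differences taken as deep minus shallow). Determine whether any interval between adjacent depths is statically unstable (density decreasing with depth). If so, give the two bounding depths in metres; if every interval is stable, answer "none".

Evaluate Δρ/ρ₀ = −αΔT + βΔS across each adjacent pair:
  119–179 m: −αΔT+βΔS = −(2.4 × 10⁻⁴)(-5.3)+(7.5 × 10⁻⁴)(-0.69) = 7.5 × 10⁻⁴ → stable
  179–215 m: −αΔT+βΔS = −(2.4 × 10⁻⁴)(-0.7)+(7.5 × 10⁻⁴)(+0.69) = 6.9 × 10⁻⁴ → stable
  215–225 m: −αΔT+βΔS = −(2.4 × 10⁻⁴)(+0.2)+(7.5 × 10⁻⁴)(+1.87) = 1.4 × 10⁻³ → stable
Every interval has Δρ > 0: the column is stably stratified throughout.

none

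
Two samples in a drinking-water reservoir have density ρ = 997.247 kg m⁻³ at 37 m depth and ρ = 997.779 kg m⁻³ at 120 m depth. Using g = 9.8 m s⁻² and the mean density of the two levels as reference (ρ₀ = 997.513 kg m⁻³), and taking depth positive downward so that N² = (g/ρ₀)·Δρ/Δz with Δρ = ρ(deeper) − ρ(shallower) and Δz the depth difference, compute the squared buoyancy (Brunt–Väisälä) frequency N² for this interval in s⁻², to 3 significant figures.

6.30 × 10⁻⁵ s⁻²

Δρ = 997.779 − 997.247 = 0.532 kg m⁻³ over Δz = 120 − 37 = 83 m.
N² = (9.8/997.513) × (0.532/83) = 6.2971 × 10⁻⁵ s⁻² ≈ 6.30 × 10⁻⁵ s⁻².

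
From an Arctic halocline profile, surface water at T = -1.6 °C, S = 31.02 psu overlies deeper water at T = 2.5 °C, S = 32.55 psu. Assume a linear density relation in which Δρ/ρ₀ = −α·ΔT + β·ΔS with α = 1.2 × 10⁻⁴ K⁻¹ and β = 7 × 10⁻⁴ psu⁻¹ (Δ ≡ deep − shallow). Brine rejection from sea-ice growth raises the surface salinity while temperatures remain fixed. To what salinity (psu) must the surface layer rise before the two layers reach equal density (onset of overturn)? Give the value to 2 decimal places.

31.85 psu

Neutral buoyancy requires −α(T_deep − T_surf) + β(S_deep − S_surf′) = 0.
S_surf′ = S_deep − (α/β)·ΔT = 32.55 − (1.2 × 10⁻⁴/7 × 10⁻⁴)·(+4.1) = 31.8471 psu.
Increase required: 31.8471 − 31.02 = 0.8271 psu.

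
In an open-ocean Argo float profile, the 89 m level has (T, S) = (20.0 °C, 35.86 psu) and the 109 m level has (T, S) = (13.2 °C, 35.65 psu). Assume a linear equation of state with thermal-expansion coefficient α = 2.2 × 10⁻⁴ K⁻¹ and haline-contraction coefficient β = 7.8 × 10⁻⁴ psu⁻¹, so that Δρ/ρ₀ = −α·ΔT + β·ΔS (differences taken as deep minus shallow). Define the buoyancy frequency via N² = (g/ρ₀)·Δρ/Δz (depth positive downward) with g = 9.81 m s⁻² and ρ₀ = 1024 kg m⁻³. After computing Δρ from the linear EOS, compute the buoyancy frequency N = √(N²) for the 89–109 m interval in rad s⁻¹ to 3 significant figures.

0.0256 rad s⁻¹

ΔT = -6.8 K, ΔS = -0.21 psu (deep − shallow).
Δρ/ρ₀ = −αΔT + βΔS = 1.496 × 10⁻³ − 1.638 × 10⁻⁴ = 1.3322 × 10⁻³, so Δρ ≈ 1.364 kg m⁻³.
N² = (g/ρ₀)·Δρ/Δz = g·(Δρ/ρ₀)/Δz = 9.81 × 1.3322 × 10⁻³ / 20 = 6.5344 × 10⁻⁴ s⁻².
N = √(6.5344 × 10⁻⁴) = 0.025562 rad s⁻¹ ≈ 0.0256 rad s⁻¹.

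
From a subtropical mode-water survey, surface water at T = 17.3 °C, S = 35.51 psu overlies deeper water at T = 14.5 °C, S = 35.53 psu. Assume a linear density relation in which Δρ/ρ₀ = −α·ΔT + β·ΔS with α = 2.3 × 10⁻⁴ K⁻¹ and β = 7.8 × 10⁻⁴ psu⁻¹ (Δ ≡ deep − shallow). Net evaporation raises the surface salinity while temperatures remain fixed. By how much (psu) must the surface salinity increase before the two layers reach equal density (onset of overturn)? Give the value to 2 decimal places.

Neutral buoyancy requires −α(T_deep − T_surf) + β(S_deep − S_surf′) = 0.
S_surf′ = S_deep − (α/β)·ΔT = 35.53 − (2.3 × 10⁻⁴/7.8 × 10⁻⁴)·(-2.8) = 36.3556 psu.
Increase required: 36.3556 − 35.51 = 0.8456 psu.

0.85 psu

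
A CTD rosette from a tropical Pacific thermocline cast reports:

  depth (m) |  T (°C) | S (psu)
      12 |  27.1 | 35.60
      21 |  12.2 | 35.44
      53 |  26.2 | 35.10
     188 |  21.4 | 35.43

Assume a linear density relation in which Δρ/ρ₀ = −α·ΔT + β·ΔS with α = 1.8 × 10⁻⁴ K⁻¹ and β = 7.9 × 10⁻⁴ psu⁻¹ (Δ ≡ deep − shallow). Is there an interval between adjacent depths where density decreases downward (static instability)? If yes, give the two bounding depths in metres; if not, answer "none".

21–53 m

Evaluate Δρ/ρ₀ = −αΔT + βΔS across each adjacent pair:
  12–21 m: −αΔT+βΔS = −(1.8 × 10⁻⁴)(-14.9)+(7.9 × 10⁻⁴)(-0.16) = 2.6 × 10⁻³ → stable
  21–53 m: −αΔT+βΔS = −(1.8 × 10⁻⁴)(+14.0)+(7.9 × 10⁻⁴)(-0.34) = -2.8 × 10⁻³ → UNSTABLE
  53–188 m: −αΔT+βΔS = −(1.8 × 10⁻⁴)(-4.8)+(7.9 × 10⁻⁴)(+0.33) = 1.1 × 10⁻³ → stable
The 21–53 m interval has Δρ < 0: lighter water underlies denser water.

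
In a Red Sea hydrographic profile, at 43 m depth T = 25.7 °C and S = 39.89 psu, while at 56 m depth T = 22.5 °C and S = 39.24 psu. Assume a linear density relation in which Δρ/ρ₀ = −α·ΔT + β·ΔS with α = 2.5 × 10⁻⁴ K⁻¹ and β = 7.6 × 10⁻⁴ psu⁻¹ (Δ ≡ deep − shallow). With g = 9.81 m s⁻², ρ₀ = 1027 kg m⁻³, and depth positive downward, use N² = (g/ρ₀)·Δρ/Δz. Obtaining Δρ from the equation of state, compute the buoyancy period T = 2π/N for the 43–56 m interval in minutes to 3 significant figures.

6.89 min

ΔT = -3.2 K, ΔS = -0.65 psu (deep − shallow).
Δρ/ρ₀ = −αΔT + βΔS = 8.00 × 10⁻⁴ − 4.94 × 10⁻⁴ = 3.06 × 10⁻⁴, so Δρ ≈ 0.3143 kg m⁻³.
N² = (g/ρ₀)·Δρ/Δz = g·(Δρ/ρ₀)/Δz = 9.81 × 3.06 × 10⁻⁴ / 13 = 2.3091 × 10⁻⁴ s⁻².
N = √(2.3091 × 10⁻⁴) = 0.015196 rad s⁻¹ → T = 2π/N = 413.48 s = 6.8913 min ≈ 6.89 min.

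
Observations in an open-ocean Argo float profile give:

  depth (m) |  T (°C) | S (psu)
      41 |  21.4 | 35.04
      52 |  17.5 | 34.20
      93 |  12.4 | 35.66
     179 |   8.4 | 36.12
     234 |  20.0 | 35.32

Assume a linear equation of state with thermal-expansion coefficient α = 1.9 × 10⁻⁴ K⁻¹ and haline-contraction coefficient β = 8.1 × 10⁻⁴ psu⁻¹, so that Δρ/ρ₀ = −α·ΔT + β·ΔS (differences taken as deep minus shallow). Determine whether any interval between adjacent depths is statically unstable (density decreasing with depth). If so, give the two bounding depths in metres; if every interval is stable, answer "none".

Evaluate Δρ/ρ₀ = −αΔT + βΔS across each adjacent pair:
  41–52 m: −αΔT+βΔS = −(1.9 × 10⁻⁴)(-3.9)+(8.1 × 10⁻⁴)(-0.84) = 6.1 × 10⁻⁵ → stable
  52–93 m: −αΔT+βΔS = −(1.9 × 10⁻⁴)(-5.1)+(8.1 × 10⁻⁴)(+1.46) = 2.2 × 10⁻³ → stable
  93–179 m: −αΔT+βΔS = −(1.9 × 10⁻⁴)(-4.0)+(8.1 × 10⁻⁴)(+0.46) = 1.1 × 10⁻³ → stable
  179–234 m: −αΔT+βΔS = −(1.9 × 10⁻⁴)(+11.6)+(8.1 × 10⁻⁴)(-0.80) = -2.9 × 10⁻³ → UNSTABLE
The 179–234 m interval has Δρ < 0: lighter water underlies denser water.

179–234 m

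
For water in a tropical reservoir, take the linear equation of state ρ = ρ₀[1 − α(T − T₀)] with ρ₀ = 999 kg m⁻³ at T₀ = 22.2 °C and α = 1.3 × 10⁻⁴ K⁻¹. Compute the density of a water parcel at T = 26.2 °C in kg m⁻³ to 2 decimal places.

998.48 kg m⁻³

T − T₀ = +4.0 K.
Bracket = 1 − α·(+4.0) = 1 + (-5.20 × 10⁻⁴) = 0.9994800.
ρ = 999 × 0.9994800 = 998.48 kg m⁻³.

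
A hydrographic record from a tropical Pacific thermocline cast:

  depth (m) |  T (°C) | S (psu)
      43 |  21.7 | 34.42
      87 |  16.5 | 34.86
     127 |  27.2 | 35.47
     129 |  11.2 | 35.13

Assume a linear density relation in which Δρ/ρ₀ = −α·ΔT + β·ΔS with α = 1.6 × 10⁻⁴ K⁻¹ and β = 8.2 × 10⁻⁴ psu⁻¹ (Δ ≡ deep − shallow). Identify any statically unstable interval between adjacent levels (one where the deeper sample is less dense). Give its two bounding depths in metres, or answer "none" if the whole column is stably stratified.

87–127 m

Evaluate Δρ/ρ₀ = −αΔT + βΔS across each adjacent pair:
  43–87 m: −αΔT+βΔS = −(1.6 × 10⁻⁴)(-5.2)+(8.2 × 10⁻⁴)(+0.44) = 1.2 × 10⁻³ → stable
  87–127 m: −αΔT+βΔS = −(1.6 × 10⁻⁴)(+10.7)+(8.2 × 10⁻⁴)(+0.61) = -1.2 × 10⁻³ → UNSTABLE
  127–129 m: −αΔT+βΔS = −(1.6 × 10⁻⁴)(-16.0)+(8.2 × 10⁻⁴)(-0.34) = 2.3 × 10⁻³ → stable
The 87–127 m interval has Δρ < 0: lighter water underlies denser water.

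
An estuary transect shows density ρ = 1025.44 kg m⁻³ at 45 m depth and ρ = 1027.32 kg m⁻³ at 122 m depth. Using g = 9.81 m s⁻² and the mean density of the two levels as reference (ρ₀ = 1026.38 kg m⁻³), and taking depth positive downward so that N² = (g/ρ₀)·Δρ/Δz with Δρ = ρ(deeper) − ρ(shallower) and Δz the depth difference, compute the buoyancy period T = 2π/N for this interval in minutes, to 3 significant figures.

6.86 min

Δρ = 1027.32 − 1025.44 = 1.88 kg m⁻³ over Δz = 122 − 45 = 77 m.
N² = (9.81/1026.38) × (1.88/77) = 2.3336 × 10⁻⁴ s⁻².
N = √(2.3336 × 10⁻⁴) = 0.015276 rad s⁻¹, so T = 2π/N = 411.31 s = 6.8552 min ≈ 6.86 min.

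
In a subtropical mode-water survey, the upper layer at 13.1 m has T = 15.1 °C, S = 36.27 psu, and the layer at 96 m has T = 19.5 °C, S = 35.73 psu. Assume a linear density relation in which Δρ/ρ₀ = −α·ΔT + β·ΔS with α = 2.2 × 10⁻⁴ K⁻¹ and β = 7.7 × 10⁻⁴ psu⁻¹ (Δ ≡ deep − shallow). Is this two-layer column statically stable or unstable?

ΔT = 19.5 − 15.1 = +4.4 K and ΔS = 35.73 − 36.27 = -0.54 psu (deep − shallow).
−αΔT = -9.68 × 10⁻⁴; βΔS = -4.158 × 10⁻⁴; sum Δρ/ρ₀ = -1.3838 × 10⁻³.
Δρ/ρ₀ < 0, so Δρ < 0: deeper water is lighter → statically unstable; the column would overturn.

unstable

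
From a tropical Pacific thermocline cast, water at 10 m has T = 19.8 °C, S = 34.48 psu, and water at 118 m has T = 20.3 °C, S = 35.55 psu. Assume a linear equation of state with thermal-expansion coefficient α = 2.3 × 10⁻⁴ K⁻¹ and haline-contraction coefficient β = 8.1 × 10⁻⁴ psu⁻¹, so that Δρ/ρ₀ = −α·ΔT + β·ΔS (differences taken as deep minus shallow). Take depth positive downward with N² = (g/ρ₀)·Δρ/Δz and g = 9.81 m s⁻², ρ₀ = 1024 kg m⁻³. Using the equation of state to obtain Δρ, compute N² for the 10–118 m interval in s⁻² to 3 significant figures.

6.83 × 10⁻⁵ s⁻²

ΔT = +0.5 K, ΔS = +1.07 psu (deep − shallow).
Δρ/ρ₀ = −αΔT + βΔS = -1.15 × 10⁻⁴ + 8.667 × 10⁻⁴ = 7.517 × 10⁻⁴, so Δρ ≈ 0.7697 kg m⁻³.
N² = (g/ρ₀)·Δρ/Δz = g·(Δρ/ρ₀)/Δz = 9.81 × 7.517 × 10⁻⁴ / 108 = 6.8279 × 10⁻⁵ s⁻² ≈ 6.83 × 10⁻⁵ s⁻².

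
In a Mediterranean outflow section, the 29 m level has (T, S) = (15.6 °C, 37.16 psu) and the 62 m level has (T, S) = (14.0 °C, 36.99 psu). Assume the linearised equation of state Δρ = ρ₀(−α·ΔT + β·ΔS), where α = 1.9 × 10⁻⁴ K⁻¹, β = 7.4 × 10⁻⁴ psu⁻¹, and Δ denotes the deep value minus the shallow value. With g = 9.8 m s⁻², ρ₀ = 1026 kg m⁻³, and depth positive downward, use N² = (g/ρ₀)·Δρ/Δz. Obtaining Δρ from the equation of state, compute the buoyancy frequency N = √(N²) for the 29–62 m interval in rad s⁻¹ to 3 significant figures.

ΔT = -1.6 K, ΔS = -0.17 psu (deep − shallow).
Δρ/ρ₀ = −αΔT + βΔS = 3.04 × 10⁻⁴ − 1.258 × 10⁻⁴ = 1.782 × 10⁻⁴, so Δρ ≈ 0.1828 kg m⁻³.
N² = (g/ρ₀)·Δρ/Δz = g·(Δρ/ρ₀)/Δz = 9.8 × 1.782 × 10⁻⁴ / 33 = 5.2920 × 10⁻⁵ s⁻².
N = √(5.2920 × 10⁻⁵) = 7.2746 × 10⁻³ rad s⁻¹ ≈ 7.27 × 10⁻³ rad s⁻¹.

7.27 × 10⁻³ rad s⁻¹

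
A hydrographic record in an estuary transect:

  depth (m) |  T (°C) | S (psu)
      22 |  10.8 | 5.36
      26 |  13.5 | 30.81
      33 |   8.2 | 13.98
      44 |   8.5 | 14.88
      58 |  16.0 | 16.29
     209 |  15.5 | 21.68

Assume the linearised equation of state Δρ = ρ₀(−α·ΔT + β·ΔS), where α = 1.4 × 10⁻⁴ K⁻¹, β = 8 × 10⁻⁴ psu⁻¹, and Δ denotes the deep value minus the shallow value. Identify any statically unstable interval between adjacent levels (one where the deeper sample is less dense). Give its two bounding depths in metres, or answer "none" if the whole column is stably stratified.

Evaluate Δρ/ρ₀ = −αΔT + βΔS across each adjacent pair:
  22–26 m: −αΔT+βΔS = −(1.4 × 10⁻⁴)(+2.7)+(8 × 10⁻⁴)(+25.45) = 0.020 → stable
  26–33 m: −αΔT+βΔS = −(1.4 × 10⁻⁴)(-5.3)+(8 × 10⁻⁴)(-16.83) = -0.013 → UNSTABLE
  33–44 m: −αΔT+βΔS = −(1.4 × 10⁻⁴)(+0.3)+(8 × 10⁻⁴)(+0.90) = 6.8 × 10⁻⁴ → stable
  44–58 m: −αΔT+βΔS = −(1.4 × 10⁻⁴)(+7.5)+(8 × 10⁻⁴)(+1.41) = 7.8 × 10⁻⁵ → stable
  58–209 m: −αΔT+βΔS = −(1.4 × 10⁻⁴)(-0.5)+(8 × 10⁻⁴)(+5.39) = 4.4 × 10⁻³ → stable
The 26–33 m interval has Δρ < 0: lighter water underlies denser water.

26–33 m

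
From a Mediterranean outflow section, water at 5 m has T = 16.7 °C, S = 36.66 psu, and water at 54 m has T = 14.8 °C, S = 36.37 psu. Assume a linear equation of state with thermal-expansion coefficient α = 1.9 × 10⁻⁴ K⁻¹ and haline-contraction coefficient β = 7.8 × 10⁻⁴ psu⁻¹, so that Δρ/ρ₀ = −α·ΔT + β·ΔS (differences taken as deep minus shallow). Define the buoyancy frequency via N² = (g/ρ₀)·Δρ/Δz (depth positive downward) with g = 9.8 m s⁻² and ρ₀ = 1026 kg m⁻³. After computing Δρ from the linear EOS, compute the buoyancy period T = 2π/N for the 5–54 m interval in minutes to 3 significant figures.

ΔT = -1.9 K, ΔS = -0.29 psu (deep − shallow).
Δρ/ρ₀ = −αΔT + βΔS = 3.61 × 10⁻⁴ − 2.262 × 10⁻⁴ = 1.348 × 10⁻⁴, so Δρ ≈ 0.1383 kg m⁻³.
N² = (g/ρ₀)·Δρ/Δz = g·(Δρ/ρ₀)/Δz = 9.8 × 1.348 × 10⁻⁴ / 49 = 2.6960 × 10⁻⁵ s⁻².
N = √(2.6960 × 10⁻⁵) = 5.1923 × 10⁻³ rad s⁻¹ → T = 2π/N = 1.2101 × 10³ s = 20.168 min ≈ 20.2 min.

20.2 min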